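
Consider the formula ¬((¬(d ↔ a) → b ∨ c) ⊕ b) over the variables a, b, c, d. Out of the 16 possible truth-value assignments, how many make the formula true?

10

  a      b      c      d    |  ¬((¬(d ↔ a) → (b ∨ c)) ⊕ b)
 True   True   True   True  |              True           
 True   True   True  False  |              True           
 True   True  False   True  |              True           
 True   True  False  False  |              True           
 True  False   True   True  |             False           
 True  False   True  False  |             False           
 True  False  False   True  |             False           
 True  False  False  False  |              True           
False   True   True   True  |              True           
False   True   True  False  |              True           
False   True  False   True  |              True           
False   True  False  False  |              True           
False  False   True   True  |             False           
False  False   True  False  |             False           
False  False  False   True  |              True           
False  False  False  False  |             False           
The formula is true on 10 of the 16 rows.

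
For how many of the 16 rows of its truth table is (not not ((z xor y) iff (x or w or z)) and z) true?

4

  x   |   y   |   z   |   w   |   φ  
----- | ----- | ----- | ----- | -----
 True |  True |  True |  True | False
 True |  True |  True | False | False
 True |  True | False |  True | False
 True |  True | False | False | False
 True | False |  True |  True |  True
 True | False |  True | False |  True
 True | False | False |  True | False
 True | False | False | False | False
False |  True |  True |  True | False
False |  True |  True | False | False
False |  True | False |  True | False
False |  True | False | False | False
False | False |  True |  True |  True
False | False |  True | False |  True
False | False | False |  True | False
False | False | False | False | False
The formula is true on 4 of the 16 rows.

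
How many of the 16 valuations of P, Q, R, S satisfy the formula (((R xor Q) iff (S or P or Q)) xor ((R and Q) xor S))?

8

  P      Q      R      S    |    φ  
 True   True   True   True  |  False
 True   True   True  False  |   True
 True   True  False   True  |  False
 True   True  False  False  |   True
 True  False   True   True  |  False
 True  False   True  False  |   True
 True  False  False   True  |   True
 True  False  False  False  |  False
False   True   True   True  |  False
False   True   True  False  |   True
False   True  False   True  |  False
False   True  False  False  |   True
False  False   True   True  |  False
False  False   True  False  |  False
False  False  False   True  |   True
False  False  False  False  |   True
The formula is true on 8 of the 16 rows.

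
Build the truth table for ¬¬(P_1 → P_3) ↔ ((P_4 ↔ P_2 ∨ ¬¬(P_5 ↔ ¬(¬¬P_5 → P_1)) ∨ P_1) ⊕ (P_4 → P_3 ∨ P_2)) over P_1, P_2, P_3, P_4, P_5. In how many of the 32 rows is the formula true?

16

 P_1  |  P_2  |  P_3  |  P_4  |  P_5  ||   φ  
 True |  True |  True |  True |  True || False
 True |  True |  True |  True | False || False
 True |  True |  True | False |  True ||  True
 True |  True |  True | False | False ||  True
 True |  True | False |  True |  True ||  True
 True |  True | False |  True | False ||  True
 True |  True | False | False |  True || False
 True |  True | False | False | False || False
 True | False |  True |  True |  True || False
 True | False |  True |  True | False || False
 True | False |  True | False |  True ||  True
 True | False |  True | False | False ||  True
 True | False | False |  True |  True || False
 True | False | False |  True | False || False
 True | False | False | False |  True || False
 True | False | False | False | False || False
False |  True |  True |  True |  True || False
False |  True |  True |  True | False || False
False |  True |  True | False |  True ||  True
False |  True |  True | False | False ||  True
False |  True | False |  True |  True || False
False |  True | False |  True | False || False
False |  True | False | False |  True ||  True
False |  True | False | False | False ||  True
False | False |  True |  True |  True || False
False | False |  True |  True | False || False
False | False |  True | False |  True ||  True
False | False |  True | False | False ||  True
False | False | False |  True |  True ||  True
False | False | False |  True | False ||  True
False | False | False | False |  True ||  True
False | False | False | False | False ||  True
The formula is true on 16 of the 32 rows.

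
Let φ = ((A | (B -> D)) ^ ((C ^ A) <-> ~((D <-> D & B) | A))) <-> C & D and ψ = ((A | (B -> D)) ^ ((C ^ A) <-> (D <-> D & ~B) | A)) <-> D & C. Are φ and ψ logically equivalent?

A | B | C | D | φ | ψ
- | - | - | - | - | -
1 | 1 | 1 | 1 | 0 | 1
1 | 1 | 1 | 0 | 1 | 0
1 | 1 | 0 | 1 | 0 | 1
1 | 1 | 0 | 0 | 0 | 1
1 | 0 | 1 | 1 | 0 | 1
1 | 0 | 1 | 0 | 1 | 0
1 | 0 | 0 | 1 | 0 | 1
1 | 0 | 0 | 0 | 0 | 1
0 | 1 | 1 | 1 | 1 | 1
0 | 1 | 1 | 0 | 1 | 0
0 | 1 | 0 | 1 | 1 | 1
0 | 1 | 0 | 0 | 0 | 1
0 | 0 | 1 | 1 | 0 | 0
0 | 0 | 1 | 0 | 0 | 1
0 | 0 | 0 | 1 | 0 | 0
0 | 0 | 0 | 0 | 1 | 0
The columns differ at A=1, B=1, C=1, D=1 (φ=0, ψ=1), so they are not equivalent.

not equivalent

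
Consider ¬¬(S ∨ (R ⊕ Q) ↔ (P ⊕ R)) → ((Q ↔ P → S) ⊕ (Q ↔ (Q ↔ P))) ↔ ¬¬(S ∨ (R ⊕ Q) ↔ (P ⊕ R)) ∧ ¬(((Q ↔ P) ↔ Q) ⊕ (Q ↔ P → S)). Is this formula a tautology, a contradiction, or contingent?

P  Q  R  S  |  (R ⊕ Q)  (S ∨ (R ⊕ Q))  (P ⊕ R)  ((S ∨ (R ⊕ Q)) ↔ (P ⊕ R))  ¬((S ∨ (R ⊕ Q)) ↔ (P ⊕ R))  ¬¬((S ∨ (R ⊕ Q)) ↔ (P ⊕ R))  (P → S)  (Q ↔ (P → S))  (Q ↔ P)  (Q ↔ (Q ↔ P))  ((Q ↔ P) ↔ Q)  φ
T  T  T  T  |     F           T           F                 F                          T                            F                  T           T           T           T              T        F
T  T  T  F  |     F           F           F                 T                          F                            T                  F           F           T           T              T        F
T  T  F  T  |     T           T           T                 T                          F                            T                  T           T           T           T              T        F
T  T  F  F  |     T           T           T                 T                          F                            T                  F           F           T           T              T        F
T  F  T  T  |     T           T           F                 F                          T                            F                  T           F           F           T              T        F
T  F  T  F  |     T           T           F                 F                          T                            F                  F           T           F           T              T        F
T  F  F  T  |     F           T           T                 T                          F                            T                  T           F           F           T              T        F
T  F  F  F  |     F           F           T                 F                          T                            F                  F           T           F           T              T        F
F  T  T  T  |     F           T           T                 T                          F                            T                  T           T           F           F              F        F
F  T  T  F  |     F           F           T                 F                          T                            F                  T           T           F           F              F        F
F  T  F  T  |     T           T           F                 F                          T                            F                  T           T           F           F              F        F
F  T  F  F  |     T           T           F                 F                          T                            F                  T           T           F           F              F        F
F  F  T  T  |     T           T           T                 T                          F                            T                  T           F           T           F              F        F
F  F  T  F  |     T           T           T                 T                          F                            T                  T           F           T           F              F        F
F  F  F  T  |     F           T           F                 F                          T                            F                  T           F           T           F              F        F
F  F  F  F  |     F           F           F                 T                          F                            T                  T           F           T           F              F        F
Every row is F, so the formula is a contradiction.

contradiction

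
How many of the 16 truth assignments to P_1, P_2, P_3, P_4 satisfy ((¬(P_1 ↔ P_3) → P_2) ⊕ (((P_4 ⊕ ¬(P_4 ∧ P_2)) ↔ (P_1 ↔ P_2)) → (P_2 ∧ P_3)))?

6

 P_1  |  P_2  |  P_3  |  P_4  || (P_1 ↔ P_3) | ¬(P_1 ↔ P_3) | (¬(P_1 ↔ P_3) → P_2) | (P_4 ∧ P_2) | ¬(P_4 ∧ P_2) | (P_4 ⊕ ¬(P_4 ∧ P_2)) | (P_1 ↔ P_2) | (P_2 ∧ P_3) |   φ  
False | False | False | False ||     True    |    False     |         True         |    False    |     True     |         True         |     True    |    False    |  True
False | False | False |  True ||     True    |    False     |         True         |    False    |     True     |        False         |     True    |    False    | False
False | False |  True | False ||    False    |     True     |        False         |    False    |     True     |         True         |     True    |    False    | False
False | False |  True |  True ||    False    |     True     |        False         |    False    |     True     |        False         |     True    |    False    |  True
False |  True | False | False ||     True    |    False     |         True         |    False    |     True     |         True         |    False    |    False    | False
False |  True | False |  True ||     True    |    False     |         True         |     True    |    False     |         True         |    False    |    False    | False
False |  True |  True | False ||    False    |     True     |         True         |    False    |     True     |         True         |    False    |     True    | False
False |  True |  True |  True ||    False    |     True     |         True         |     True    |    False     |         True         |    False    |     True    | False
 True | False | False | False ||    False    |     True     |        False         |    False    |     True     |         True         |    False    |    False    |  True
 True | False | False |  True ||    False    |     True     |        False         |    False    |     True     |        False         |    False    |    False    | False
 True | False |  True | False ||     True    |    False     |         True         |    False    |     True     |         True         |    False    |    False    | False
 True | False |  True |  True ||     True    |    False     |         True         |    False    |     True     |        False         |    False    |    False    |  True
 True |  True | False | False ||    False    |     True     |         True         |    False    |     True     |         True         |     True    |    False    |  True
 True |  True | False |  True ||    False    |     True     |         True         |     True    |    False     |         True         |     True    |    False    |  True
 True |  True |  True | False ||     True    |    False     |         True         |    False    |     True     |         True         |     True    |     True    | False
 True |  True |  True |  True ||     True    |    False     |         True         |     True    |    False     |         True         |     True    |     True    | False
The formula is true on 6 of the 16 rows.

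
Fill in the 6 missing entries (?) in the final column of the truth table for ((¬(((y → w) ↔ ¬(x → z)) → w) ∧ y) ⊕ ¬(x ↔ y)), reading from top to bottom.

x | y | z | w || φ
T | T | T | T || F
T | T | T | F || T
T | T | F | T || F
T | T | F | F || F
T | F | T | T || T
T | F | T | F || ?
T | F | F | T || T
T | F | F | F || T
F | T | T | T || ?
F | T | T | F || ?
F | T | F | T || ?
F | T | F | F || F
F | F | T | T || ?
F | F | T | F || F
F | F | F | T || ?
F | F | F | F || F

T, T, F, T, F, F

Row x=T, y=F, z=T, w=F: (¬(((y → w) ↔ ¬(x → z)) → w) ∧ y) = F, ¬(x ↔ y) = T, so the formula = T.
Row x=F, y=T, z=T, w=T: (¬(((y → w) ↔ ¬(x → z)) → w) ∧ y) = F, ¬(x ↔ y) = T, so the formula = T.
Row x=F, y=T, z=T, w=F: (¬(((y → w) ↔ ¬(x → z)) → w) ∧ y) = T, ¬(x ↔ y) = T, so the formula = F.
Row x=F, y=T, z=F, w=T: (¬(((y → w) ↔ ¬(x → z)) → w) ∧ y) = F, ¬(x ↔ y) = T, so the formula = T.
Row x=F, y=F, z=T, w=T: (¬(((y → w) ↔ ¬(x → z)) → w) ∧ y) = F, ¬(x ↔ y) = F, so the formula = F.
Row x=F, y=F, z=F, w=T: (¬(((y → w) ↔ ¬(x → z)) → w) ∧ y) = F, ¬(x ↔ y) = F, so the formula = F.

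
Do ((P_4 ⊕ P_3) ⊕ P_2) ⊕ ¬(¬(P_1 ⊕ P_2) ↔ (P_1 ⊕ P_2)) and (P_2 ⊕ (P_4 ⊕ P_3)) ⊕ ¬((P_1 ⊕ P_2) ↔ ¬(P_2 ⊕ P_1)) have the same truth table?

P_1 | P_2 | P_3 | P_4 || φ | ψ
 1  |  1  |  1  |  1  || 0 | 0
 1  |  1  |  1  |  0  || 1 | 1
 1  |  1  |  0  |  1  || 1 | 1
 1  |  1  |  0  |  0  || 0 | 0
 1  |  0  |  1  |  1  || 1 | 1
 1  |  0  |  1  |  0  || 0 | 0
 1  |  0  |  0  |  1  || 0 | 0
 1  |  0  |  0  |  0  || 1 | 1
 0  |  1  |  1  |  1  || 0 | 0
 0  |  1  |  1  |  0  || 1 | 1
 0  |  1  |  0  |  1  || 1 | 1
 0  |  1  |  0  |  0  || 0 | 0
 0  |  0  |  1  |  1  || 1 | 1
 0  |  0  |  1  |  0  || 0 | 0
 0  |  0  |  0  |  1  || 0 | 0
 0  |  0  |  0  |  0  || 1 | 1
The columns for φ and ψ agree on every row, so they are logically equivalent.

equivalent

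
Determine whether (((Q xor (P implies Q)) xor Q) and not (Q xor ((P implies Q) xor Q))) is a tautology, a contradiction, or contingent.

P | Q || (P implies Q) | (Q xor (P implies Q)) | ((P implies Q) xor Q) | φ
T | T ||       T       |           F           |           F           | F
T | F ||       F       |           F           |           F           | F
F | T ||       T       |           F           |           F           | F
F | F ||       T       |           T           |           T           | F
Every row is F, so the formula is a contradiction.

contradiction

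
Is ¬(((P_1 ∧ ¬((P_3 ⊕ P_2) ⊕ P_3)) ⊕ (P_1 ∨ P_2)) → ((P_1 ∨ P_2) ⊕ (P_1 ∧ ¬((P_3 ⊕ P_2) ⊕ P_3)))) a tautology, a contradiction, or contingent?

P_1 | P_2 | P_3 || φ
 1  |  1  |  1  || 0
 1  |  1  |  0  || 0
 1  |  0  |  1  || 0
 1  |  0  |  0  || 0
 0  |  1  |  1  || 0
 0  |  1  |  0  || 0
 0  |  0  |  1  || 0
 0  |  0  |  0  || 0
Every row is 0, so the formula is a contradiction.

contradiction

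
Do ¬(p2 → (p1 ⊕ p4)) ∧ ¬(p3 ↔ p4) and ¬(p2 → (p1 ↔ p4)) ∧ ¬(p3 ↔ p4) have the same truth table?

p1 | p2 | p3 | p4 | φ | ψ
-- | -- | -- | -- | - | -
T  | T  | T  | T  | F | F
T  | T  | T  | F  | F | T
T  | T  | F  | T  | T | F
T  | T  | F  | F  | F | F
T  | F  | T  | T  | F | F
T  | F  | T  | F  | F | F
T  | F  | F  | T  | F | F
T  | F  | F  | F  | F | F
F  | T  | T  | T  | F | F
F  | T  | T  | F  | T | F
F  | T  | F  | T  | F | T
F  | T  | F  | F  | F | F
F  | F  | T  | T  | F | F
F  | F  | T  | F  | F | F
F  | F  | F  | T  | F | F
F  | F  | F  | F  | F | F
The columns differ at p1=T, p2=T, p3=T, p4=F (φ=F, ψ=T), so they are not equivalent.

not equivalent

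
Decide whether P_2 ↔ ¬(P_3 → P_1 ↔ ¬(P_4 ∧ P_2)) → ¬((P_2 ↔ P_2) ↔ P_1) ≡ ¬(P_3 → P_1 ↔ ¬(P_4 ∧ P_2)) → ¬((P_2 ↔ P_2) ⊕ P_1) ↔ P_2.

not equivalent

P_1 | P_2 | P_3 | P_4 || φ | ψ
 0  |  0  |  0  |  0  || 0 | 0
 0  |  0  |  0  |  1  || 0 | 0
 0  |  0  |  1  |  0  || 0 | 1
 0  |  0  |  1  |  1  || 0 | 1
 0  |  1  |  0  |  0  || 1 | 1
 0  |  1  |  0  |  1  || 1 | 0
 0  |  1  |  1  |  0  || 1 | 0
 0  |  1  |  1  |  1  || 1 | 1
 1  |  0  |  0  |  0  || 0 | 0
 1  |  0  |  0  |  1  || 0 | 0
 1  |  0  |  1  |  0  || 0 | 0
 1  |  0  |  1  |  1  || 0 | 0
 1  |  1  |  0  |  0  || 1 | 1
 1  |  1  |  0  |  1  || 0 | 1
 1  |  1  |  1  |  0  || 1 | 1
 1  |  1  |  1  |  1  || 0 | 1
The columns differ at P_1=0, P_2=0, P_3=1, P_4=0 (φ=0, ψ=1), so they are not equivalent.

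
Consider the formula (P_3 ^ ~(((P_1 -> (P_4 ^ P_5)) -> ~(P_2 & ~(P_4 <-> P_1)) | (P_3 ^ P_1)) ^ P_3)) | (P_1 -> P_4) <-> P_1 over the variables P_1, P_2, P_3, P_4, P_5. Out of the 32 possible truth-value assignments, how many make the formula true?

P_1 | P_2 | P_3 | P_4 | P_5 | φ
--- | --- | --- | --- | --- | -
 T  |  T  |  T  |  T  |  T  | T
 T  |  T  |  T  |  T  |  F  | T
 T  |  T  |  T  |  F  |  T  | T
 T  |  T  |  T  |  F  |  F  | F
 T  |  T  |  F  |  T  |  T  | T
 T  |  T  |  F  |  T  |  F  | T
 T  |  T  |  F  |  F  |  T  | F
 T  |  T  |  F  |  F  |  F  | F
 T  |  F  |  T  |  T  |  T  | T
 T  |  F  |  T  |  T  |  F  | T
 T  |  F  |  T  |  F  |  T  | F
 T  |  F  |  T  |  F  |  F  | F
 T  |  F  |  F  |  T  |  T  | T
 T  |  F  |  F  |  T  |  F  | T
 T  |  F  |  F  |  F  |  T  | F
 T  |  F  |  F  |  F  |  F  | F
 F  |  T  |  T  |  T  |  T  | F
 F  |  T  |  T  |  T  |  F  | F
 F  |  T  |  T  |  F  |  T  | F
 F  |  T  |  T  |  F  |  F  | F
 F  |  T  |  F  |  T  |  T  | F
 F  |  T  |  F  |  T  |  F  | F
 F  |  T  |  F  |  F  |  T  | F
 F  |  T  |  F  |  F  |  F  | F
 F  |  F  |  T  |  T  |  T  | F
 F  |  F  |  T  |  T  |  F  | F
 F  |  F  |  T  |  F  |  T  | F
 F  |  F  |  T  |  F  |  F  | F
 F  |  F  |  F  |  T  |  T  | F
 F  |  F  |  F  |  T  |  F  | F
 F  |  F  |  F  |  F  |  T  | F
 F  |  F  |  F  |  F  |  F  | F
The formula is true on 9 of the 32 rows.

9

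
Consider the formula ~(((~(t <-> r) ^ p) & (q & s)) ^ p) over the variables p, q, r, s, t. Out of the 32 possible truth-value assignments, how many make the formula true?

p | q | r | s | t | φ
- | - | - | - | - | -
F | F | F | F | F | T
F | F | F | F | T | T
F | F | F | T | F | T
F | F | F | T | T | T
F | F | T | F | F | T
F | F | T | F | T | T
F | F | T | T | F | T
F | F | T | T | T | T
F | T | F | F | F | T
F | T | F | F | T | T
F | T | F | T | F | T
F | T | F | T | T | F
F | T | T | F | F | T
F | T | T | F | T | T
F | T | T | T | F | F
F | T | T | T | T | T
T | F | F | F | F | F
T | F | F | F | T | F
T | F | F | T | F | F
T | F | F | T | T | F
T | F | T | F | F | F
T | F | T | F | T | F
T | F | T | T | F | F
T | F | T | T | T | F
T | T | F | F | F | F
T | T | F | F | T | F
T | T | F | T | F | T
T | T | F | T | T | F
T | T | T | F | F | F
T | T | T | F | T | F
T | T | T | T | F | F
T | T | T | T | T | T
The formula is true on 16 of the 32 rows.

16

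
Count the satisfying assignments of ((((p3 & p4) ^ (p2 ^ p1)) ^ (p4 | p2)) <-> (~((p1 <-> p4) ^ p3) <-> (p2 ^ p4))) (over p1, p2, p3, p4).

p1 | p2 | p3 | p4 | φ
-- | -- | -- | -- | -
F  | F  | F  | F  | F
F  | F  | F  | T  | T
F  | F  | T  | F  | T
F  | F  | T  | T  | T
F  | T  | F  | F  | T
F  | T  | F  | T  | T
F  | T  | T  | F  | F
F  | T  | T  | T  | T
T  | F  | F  | F  | F
T  | F  | F  | T  | T
T  | F  | T  | F  | T
T  | F  | T  | T  | T
T  | T  | F  | F  | T
T  | T  | F  | T  | T
T  | T  | T  | F  | F
T  | T  | T  | T  | T
The formula is true on 12 of the 16 rows.

12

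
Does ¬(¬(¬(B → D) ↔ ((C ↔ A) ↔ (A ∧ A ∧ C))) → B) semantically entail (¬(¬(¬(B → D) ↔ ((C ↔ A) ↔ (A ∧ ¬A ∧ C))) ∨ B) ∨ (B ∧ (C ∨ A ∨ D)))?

A | B | C | D || φ | ψ
F | F | F | F || F | T
F | F | F | T || F | T
F | F | T | F || T | F
F | F | T | T || T | F
F | T | F | F || F | F
F | T | F | T || F | T
F | T | T | F || F | T
F | T | T | T || F | T
T | F | F | F || T | F
T | F | F | T || T | F
T | F | T | F || T | T
T | F | T | T || T | T
T | T | F | F || F | T
T | T | F | T || F | T
T | T | T | F || F | T
T | T | T | T || F | T
At A=F, B=F, C=T, D=F we have φ true but ψ false, so φ does not entail ψ.

no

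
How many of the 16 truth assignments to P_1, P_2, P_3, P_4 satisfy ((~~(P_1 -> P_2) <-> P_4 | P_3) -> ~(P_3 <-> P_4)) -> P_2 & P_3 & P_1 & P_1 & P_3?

P_1  P_2  P_3  P_4     (P_1 -> P_2)  ~(P_1 -> P_2)  ~~(P_1 -> P_2)  (P_4 | P_3)  (P_3 <-> P_4)  ~(P_3 <-> P_4)  (P_2 & P_3)  ((P_2 & P_3) & P_1 & P_1)  φ
 0    0    0    0           1              0              1              0             1              0              0                   0              0
 0    0    0    1           1              0              1              1             0              1              0                   0              0
 0    0    1    0           1              0              1              1             0              1              0                   0              0
 0    0    1    1           1              0              1              1             1              0              0                   0              1
 0    1    0    0           1              0              1              0             1              0              0                   0              0
 0    1    0    1           1              0              1              1             0              1              0                   0              0
 0    1    1    0           1              0              1              1             0              1              1                   0              0
 0    1    1    1           1              0              1              1             1              0              1                   0              1
 1    0    0    0           0              1              0              0             1              0              0                   0              1
 1    0    0    1           0              1              0              1             0              1              0                   0              0
 1    0    1    0           0              1              0              1             0              1              0                   0              0
 1    0    1    1           0              1              0              1             1              0              0                   0              0
 1    1    0    0           1              0              1              0             1              0              0                   0              0
 1    1    0    1           1              0              1              1             0              1              0                   0              0
 1    1    1    0           1              0              1              1             0              1              1                   1              1
 1    1    1    1           1              0              1              1             1              0              1                   1              1
The formula is true on 5 of the 16 rows.

5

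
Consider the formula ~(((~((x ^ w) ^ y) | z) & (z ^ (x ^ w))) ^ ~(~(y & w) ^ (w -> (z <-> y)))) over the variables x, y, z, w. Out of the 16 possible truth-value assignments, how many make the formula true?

x  y  z  w     (x ^ w)  ((x ^ w) ^ y)  ~((x ^ w) ^ y)  (~((x ^ w) ^ y) | z)  (z ^ (x ^ w))  (y & w)  ~(y & w)  (z <-> y)  (w -> (z <-> y))  φ
F  F  F  F        F           F              T                  T                  F           F        T          T             T          F
F  F  F  T        T           T              F                  F                  T           F        T          T             T          F
F  F  T  F        F           F              T                  T                  T           F        T          F             T          T
F  F  T  T        T           T              F                  T                  F           F        T          F             F          T
F  T  F  F        F           T              F                  F                  F           F        T          F             T          F
F  T  F  T        T           F              T                  T                  T           T        F          F             F          T
F  T  T  F        F           T              F                  T                  T           F        T          T             T          T
F  T  T  T        T           F              T                  T                  F           T        F          T             T          T
T  F  F  F        T           T              F                  F                  T           F        T          T             T          F
T  F  F  T        F           F              T                  T                  F           F        T          T             T          F
T  F  T  F        T           T              F                  T                  F           F        T          F             T          F
T  F  T  T        F           F              T                  T                  T           F        T          F             F          F
T  T  F  F        T           F              T                  T                  T           F        T          F             T          T
T  T  F  T        F           T              F                  F                  F           T        F          F             F          F
T  T  T  F        T           F              T                  T                  F           F        T          T             T          F
T  T  T  T        F           T              F                  T                  T           T        F          T             T          F
The formula is true on 6 of the 16 rows.

6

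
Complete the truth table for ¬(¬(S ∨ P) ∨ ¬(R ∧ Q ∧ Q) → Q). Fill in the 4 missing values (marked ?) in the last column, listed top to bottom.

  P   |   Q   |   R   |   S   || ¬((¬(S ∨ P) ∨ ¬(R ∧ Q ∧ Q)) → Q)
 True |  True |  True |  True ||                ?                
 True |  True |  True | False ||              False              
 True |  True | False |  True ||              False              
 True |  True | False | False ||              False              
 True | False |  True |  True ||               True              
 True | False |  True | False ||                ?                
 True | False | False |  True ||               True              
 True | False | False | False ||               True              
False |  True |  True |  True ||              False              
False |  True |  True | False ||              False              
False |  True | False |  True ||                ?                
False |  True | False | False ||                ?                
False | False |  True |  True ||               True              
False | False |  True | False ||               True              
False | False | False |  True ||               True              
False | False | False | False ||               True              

False, True, False, False

Row P=True, Q=True, R=True, S=True: (¬(S ∨ P) ∨ ¬(R ∧ Q ∧ Q)) = False, (¬(S ∨ P) ∨ ¬(R ∧ Q ∧ Q) → Q) = True, so ¬((¬(S ∨ P) ∨ ¬(R ∧ Q ∧ Q)) → Q) = False.
Row P=True, Q=False, R=True, S=False: (¬(S ∨ P) ∨ ¬(R ∧ Q ∧ Q)) = True, (¬(S ∨ P) ∨ ¬(R ∧ Q ∧ Q) → Q) = False, so ¬((¬(S ∨ P) ∨ ¬(R ∧ Q ∧ Q)) → Q) = True.
Row P=False, Q=True, R=False, S=True: (¬(S ∨ P) ∨ ¬(R ∧ Q ∧ Q)) = True, (¬(S ∨ P) ∨ ¬(R ∧ Q ∧ Q) → Q) = True, so ¬((¬(S ∨ P) ∨ ¬(R ∧ Q ∧ Q)) → Q) = False.
Row P=False, Q=True, R=False, S=False: (¬(S ∨ P) ∨ ¬(R ∧ Q ∧ Q)) = True, (¬(S ∨ P) ∨ ¬(R ∧ Q ∧ Q) → Q) = True, so ¬((¬(S ∨ P) ∨ ¬(R ∧ Q ∧ Q)) → Q) = False.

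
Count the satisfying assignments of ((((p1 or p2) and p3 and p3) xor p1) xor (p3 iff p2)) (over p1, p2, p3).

3

p1 | p2 | p3 || (p1 or p2) | ((p1 or p2) and p3 and p3) | (p3 iff p2) | φ
F  | F  | F  ||     F      |             F              |      T      | T
F  | F  | T  ||     F      |             F              |      F      | F
F  | T  | F  ||     T      |             F              |      F      | F
F  | T  | T  ||     T      |             T              |      T      | F
T  | F  | F  ||     T      |             F              |      T      | F
T  | F  | T  ||     T      |             T              |      F      | F
T  | T  | F  ||     T      |             F              |      F      | T
T  | T  | T  ||     T      |             T              |      T      | T
The formula is true on 3 of the 8 rows.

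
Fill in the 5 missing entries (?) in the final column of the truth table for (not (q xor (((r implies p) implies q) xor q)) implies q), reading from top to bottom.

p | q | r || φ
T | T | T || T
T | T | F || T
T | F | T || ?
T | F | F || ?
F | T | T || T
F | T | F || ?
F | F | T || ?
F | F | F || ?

Row p=T, q=F, r=T: not (q xor (((r implies p) implies q) xor q)) = T, so the formula = F.
Row p=T, q=F, r=F: not (q xor (((r implies p) implies q) xor q)) = T, so the formula = F.
Row p=F, q=T, r=F: not (q xor (((r implies p) implies q) xor q)) = F, so the formula = T.
Row p=F, q=F, r=T: not (q xor (((r implies p) implies q) xor q)) = F, so the formula = T.
Row p=F, q=F, r=F: not (q xor (((r implies p) implies q) xor q)) = T, so the formula = F.

F, F, T, T, F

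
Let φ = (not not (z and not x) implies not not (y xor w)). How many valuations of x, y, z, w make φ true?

  x   |   y   |   z   |   w   | not x | (z and not x) | not (z and not x) | not not (z and not x) | (y xor w) | not (y xor w) | not not (y xor w) |   φ  
----- | ----- | ----- | ----- | ----- | ------------- | ----------------- | --------------------- | --------- | ------------- | ----------------- | -----
False | False | False | False |  True |     False     |        True       |         False         |   False   |      True     |       False       |  True
False | False | False |  True |  True |     False     |        True       |         False         |    True   |     False     |        True       |  True
False | False |  True | False |  True |      True     |       False       |          True         |   False   |      True     |       False       | False
False | False |  True |  True |  True |      True     |       False       |          True         |    True   |     False     |        True       |  True
False |  True | False | False |  True |     False     |        True       |         False         |    True   |     False     |        True       |  True
False |  True | False |  True |  True |     False     |        True       |         False         |   False   |      True     |       False       |  True
False |  True |  True | False |  True |      True     |       False       |          True         |    True   |     False     |        True       |  True
False |  True |  True |  True |  True |      True     |       False       |          True         |   False   |      True     |       False       | False
 True | False | False | False | False |     False     |        True       |         False         |   False   |      True     |       False       |  True
 True | False | False |  True | False |     False     |        True       |         False         |    True   |     False     |        True       |  True
 True | False |  True | False | False |     False     |        True       |         False         |   False   |      True     |       False       |  True
 True | False |  True |  True | False |     False     |        True       |         False         |    True   |     False     |        True       |  True
 True |  True | False | False | False |     False     |        True       |         False         |    True   |     False     |        True       |  True
 True |  True | False |  True | False |     False     |        True       |         False         |   False   |      True     |       False       |  True
 True |  True |  True | False | False |     False     |        True       |         False         |    True   |     False     |        True       |  True
 True |  True |  True |  True | False |     False     |        True       |         False         |   False   |      True     |       False       |  True
The formula is true on 14 of the 16 rows.

14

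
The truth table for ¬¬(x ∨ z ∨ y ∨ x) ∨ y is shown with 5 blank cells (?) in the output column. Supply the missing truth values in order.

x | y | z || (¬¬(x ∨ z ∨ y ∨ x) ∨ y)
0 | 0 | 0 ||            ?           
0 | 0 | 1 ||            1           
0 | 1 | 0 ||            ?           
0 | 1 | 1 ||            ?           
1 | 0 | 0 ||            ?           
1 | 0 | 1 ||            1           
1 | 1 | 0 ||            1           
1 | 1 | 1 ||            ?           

0, 1, 1, 1, 1

Row x=0, y=0, z=0: ¬¬(x ∨ z ∨ y ∨ x) = 0, so (¬¬(x ∨ z ∨ y ∨ x) ∨ y) = 0.
Row x=0, y=1, z=0: ¬¬(x ∨ z ∨ y ∨ x) = 1, so (¬¬(x ∨ z ∨ y ∨ x) ∨ y) = 1.
Row x=0, y=1, z=1: ¬¬(x ∨ z ∨ y ∨ x) = 1, so (¬¬(x ∨ z ∨ y ∨ x) ∨ y) = 1.
Row x=1, y=0, z=0: ¬¬(x ∨ z ∨ y ∨ x) = 1, so (¬¬(x ∨ z ∨ y ∨ x) ∨ y) = 1.
Row x=1, y=1, z=1: ¬¬(x ∨ z ∨ y ∨ x) = 1, so (¬¬(x ∨ z ∨ y ∨ x) ∨ y) = 1.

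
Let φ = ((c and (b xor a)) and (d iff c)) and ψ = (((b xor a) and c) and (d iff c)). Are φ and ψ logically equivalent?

equivalent

a | b | c | d | φ | ψ
- | - | - | - | - | -
F | F | F | F | F | F
F | F | F | T | F | F
F | F | T | F | F | F
F | F | T | T | F | F
F | T | F | F | F | F
F | T | F | T | F | F
F | T | T | F | F | F
F | T | T | T | T | T
T | F | F | F | F | F
T | F | F | T | F | F
T | F | T | F | F | F
T | F | T | T | T | T
T | T | F | F | F | F
T | T | F | T | F | F
T | T | T | F | F | F
T | T | T | T | F | F
The columns for φ and ψ agree on every row, so they are logically equivalent.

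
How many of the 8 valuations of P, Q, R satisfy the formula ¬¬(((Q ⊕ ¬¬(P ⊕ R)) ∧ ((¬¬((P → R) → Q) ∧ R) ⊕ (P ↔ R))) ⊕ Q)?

P | Q | R || (P ⊕ R) | ¬(P ⊕ R) | ¬¬(P ⊕ R) | (Q ⊕ ¬¬(P ⊕ R)) | (P → R) | ((P → R) → Q) | ¬((P → R) → Q) | ¬¬((P → R) → Q) | (¬¬((P → R) → Q) ∧ R) | (P ↔ R) | φ
0 | 0 | 0 ||    0    |    1     |     0     |        0        |    1    |       0       |       1        |        0        |           0           |    1    | 0
0 | 0 | 1 ||    1    |    0     |     1     |        1        |    1    |       0       |       1        |        0        |           0           |    0    | 0
0 | 1 | 0 ||    0    |    1     |     0     |        1        |    1    |       1       |       0        |        1        |           0           |    1    | 0
0 | 1 | 1 ||    1    |    0     |     1     |        0        |    1    |       1       |       0        |        1        |           1           |    0    | 1
1 | 0 | 0 ||    1    |    0     |     1     |        1        |    0    |       1       |       0        |        1        |           0           |    0    | 0
1 | 0 | 1 ||    0    |    1     |     0     |        0        |    1    |       0       |       1        |        0        |           0           |    1    | 0
1 | 1 | 0 ||    1    |    0     |     1     |        0        |    0    |       1       |       0        |        1        |           0           |    0    | 1
1 | 1 | 1 ||    0    |    1     |     0     |        1        |    1    |       1       |       0        |        1        |           1           |    1    | 1
The formula is true on 3 of the 8 rows.

3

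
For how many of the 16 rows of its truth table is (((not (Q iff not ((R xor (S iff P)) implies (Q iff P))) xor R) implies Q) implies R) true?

9

P | Q | R | S | (S iff P) | (R xor (S iff P)) | (Q iff P) | φ
- | - | - | - | --------- | ----------------- | --------- | -
T | T | T | T |     T     |         F         |     T     | T
T | T | T | F |     F     |         T         |     T     | T
T | T | F | T |     T     |         T         |     T     | F
T | T | F | F |     F     |         F         |     T     | F
T | F | T | T |     T     |         F         |     F     | T
T | F | T | F |     F     |         T         |     F     | T
T | F | F | T |     T     |         T         |     F     | T
T | F | F | F |     F     |         F         |     F     | F
F | T | T | T |     F     |         T         |     F     | T
F | T | T | F |     T     |         F         |     F     | T
F | T | F | T |     F     |         F         |     F     | F
F | T | F | F |     T     |         T         |     F     | F
F | F | T | T |     F     |         T         |     T     | T
F | F | T | F |     T     |         F         |     T     | T
F | F | F | T |     F     |         F         |     T     | F
F | F | F | F |     T     |         T         |     T     | F
The formula is true on 9 of the 16 rows.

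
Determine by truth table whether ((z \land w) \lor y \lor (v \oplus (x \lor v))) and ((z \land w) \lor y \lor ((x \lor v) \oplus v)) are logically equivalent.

equivalent

x  y  z  w  v  |  φ  ψ
F  F  F  F  F  |  F  F
F  F  F  F  T  |  F  F
F  F  F  T  F  |  F  F
F  F  F  T  T  |  F  F
F  F  T  F  F  |  F  F
F  F  T  F  T  |  F  F
F  F  T  T  F  |  T  T
F  F  T  T  T  |  T  T
F  T  F  F  F  |  T  T
F  T  F  F  T  |  T  T
F  T  F  T  F  |  T  T
F  T  F  T  T  |  T  T
F  T  T  F  F  |  T  T
F  T  T  F  T  |  T  T
F  T  T  T  F  |  T  T
F  T  T  T  T  |  T  T
T  F  F  F  F  |  T  T
T  F  F  F  T  |  F  F
T  F  F  T  F  |  T  T
T  F  F  T  T  |  F  F
T  F  T  F  F  |  T  T
T  F  T  F  T  |  F  F
T  F  T  T  F  |  T  T
T  F  T  T  T  |  T  T
T  T  F  F  F  |  T  T
T  T  F  F  T  |  T  T
T  T  F  T  F  |  T  T
T  T  F  T  T  |  T  T
T  T  T  F  F  |  T  T
T  T  T  F  T  |  T  T
T  T  T  T  F  |  T  T
T  T  T  T  T  |  T  T
The columns for φ and ψ agree on every row, so they are logically equivalent.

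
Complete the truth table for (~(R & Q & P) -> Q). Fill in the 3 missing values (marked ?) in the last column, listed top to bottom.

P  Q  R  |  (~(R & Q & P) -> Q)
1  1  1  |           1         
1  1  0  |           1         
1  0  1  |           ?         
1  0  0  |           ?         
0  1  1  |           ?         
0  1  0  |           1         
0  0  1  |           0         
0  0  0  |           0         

0, 0, 1

Row P=1, Q=0, R=1: ~(R & Q & P) = 1, so (~(R & Q & P) -> Q) = 0.
Row P=1, Q=0, R=0: ~(R & Q & P) = 1, so (~(R & Q & P) -> Q) = 0.
Row P=0, Q=1, R=1: ~(R & Q & P) = 1, so (~(R & Q & P) -> Q) = 1.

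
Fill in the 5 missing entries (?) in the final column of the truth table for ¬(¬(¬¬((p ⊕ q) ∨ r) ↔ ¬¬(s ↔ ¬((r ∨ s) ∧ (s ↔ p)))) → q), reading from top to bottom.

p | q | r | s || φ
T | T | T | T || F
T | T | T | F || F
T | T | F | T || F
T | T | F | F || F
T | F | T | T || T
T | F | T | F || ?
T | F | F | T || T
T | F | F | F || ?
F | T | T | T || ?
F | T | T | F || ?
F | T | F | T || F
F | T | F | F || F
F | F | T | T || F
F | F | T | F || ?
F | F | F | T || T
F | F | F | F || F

T, T, F, F, F

Row p=T, q=F, r=T, s=F: ¬(¬¬((p ⊕ q) ∨ r) ↔ ¬¬(s ↔ ¬((r ∨ s) ∧ (s ↔ p)))) = T, (¬(¬¬((p ⊕ q) ∨ r) ↔ ¬¬(s ↔ ¬((r ∨ s) ∧ (s ↔ p)))) → q) = F, so the formula = T.
Row p=T, q=F, r=F, s=F: ¬(¬¬((p ⊕ q) ∨ r) ↔ ¬¬(s ↔ ¬((r ∨ s) ∧ (s ↔ p)))) = T, (¬(¬¬((p ⊕ q) ∨ r) ↔ ¬¬(s ↔ ¬((r ∨ s) ∧ (s ↔ p)))) → q) = F, so the formula = T.
Row p=F, q=T, r=T, s=T: ¬(¬¬((p ⊕ q) ∨ r) ↔ ¬¬(s ↔ ¬((r ∨ s) ∧ (s ↔ p)))) = F, (¬(¬¬((p ⊕ q) ∨ r) ↔ ¬¬(s ↔ ¬((r ∨ s) ∧ (s ↔ p)))) → q) = T, so the formula = F.
Row p=F, q=T, r=T, s=F: ¬(¬¬((p ⊕ q) ∨ r) ↔ ¬¬(s ↔ ¬((r ∨ s) ∧ (s ↔ p)))) = F, (¬(¬¬((p ⊕ q) ∨ r) ↔ ¬¬(s ↔ ¬((r ∨ s) ∧ (s ↔ p)))) → q) = T, so the formula = F.
Row p=F, q=F, r=T, s=F: ¬(¬¬((p ⊕ q) ∨ r) ↔ ¬¬(s ↔ ¬((r ∨ s) ∧ (s ↔ p)))) = F, (¬(¬¬((p ⊕ q) ∨ r) ↔ ¬¬(s ↔ ¬((r ∨ s) ∧ (s ↔ p)))) → q) = T, so the formula = F.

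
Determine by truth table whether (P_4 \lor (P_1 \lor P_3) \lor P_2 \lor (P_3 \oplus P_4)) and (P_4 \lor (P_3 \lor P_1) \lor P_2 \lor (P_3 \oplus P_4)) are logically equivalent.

equivalent

P_1 | P_2 | P_3 | P_4 || φ | ψ
 1  |  1  |  1  |  1  || 1 | 1
 1  |  1  |  1  |  0  || 1 | 1
 1  |  1  |  0  |  1  || 1 | 1
 1  |  1  |  0  |  0  || 1 | 1
 1  |  0  |  1  |  1  || 1 | 1
 1  |  0  |  1  |  0  || 1 | 1
 1  |  0  |  0  |  1  || 1 | 1
 1  |  0  |  0  |  0  || 1 | 1
 0  |  1  |  1  |  1  || 1 | 1
 0  |  1  |  1  |  0  || 1 | 1
 0  |  1  |  0  |  1  || 1 | 1
 0  |  1  |  0  |  0  || 1 | 1
 0  |  0  |  1  |  1  || 1 | 1
 0  |  0  |  1  |  0  || 1 | 1
 0  |  0  |  0  |  1  || 1 | 1
 0  |  0  |  0  |  0  || 0 | 0
The columns for φ and ψ agree on every row, so they are logically equivalent.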